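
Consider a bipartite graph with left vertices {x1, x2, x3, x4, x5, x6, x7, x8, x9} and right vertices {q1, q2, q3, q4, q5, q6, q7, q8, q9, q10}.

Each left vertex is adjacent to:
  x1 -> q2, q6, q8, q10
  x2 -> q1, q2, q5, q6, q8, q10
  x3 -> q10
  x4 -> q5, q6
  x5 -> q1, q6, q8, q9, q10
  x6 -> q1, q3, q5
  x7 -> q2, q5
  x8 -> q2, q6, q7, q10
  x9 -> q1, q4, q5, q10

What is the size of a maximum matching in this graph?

9

For example, pair x1–q8, x2–q1, x3–q10, x4–q6, x5–q9, x6–q3, x7–q5, x8–q2, x9–q4.
All 9 left vertices are matched, so no larger matching exists.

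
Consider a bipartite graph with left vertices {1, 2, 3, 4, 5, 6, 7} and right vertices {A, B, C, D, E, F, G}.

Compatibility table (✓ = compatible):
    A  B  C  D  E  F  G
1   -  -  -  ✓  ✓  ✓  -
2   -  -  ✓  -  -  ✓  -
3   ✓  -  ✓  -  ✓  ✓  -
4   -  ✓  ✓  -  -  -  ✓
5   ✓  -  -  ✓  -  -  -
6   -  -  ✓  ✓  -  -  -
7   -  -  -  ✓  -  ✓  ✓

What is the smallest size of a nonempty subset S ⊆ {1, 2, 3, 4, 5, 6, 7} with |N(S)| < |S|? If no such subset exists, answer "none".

none

A matching saturating every left vertex exists, for instance 1→D, 2→F, 3→E, 4→B, 5→A, 6→C, 7→G.
By Hall's marriage theorem, this means |N(S)| ≥ |S| for every subset S, so no violating subset exists.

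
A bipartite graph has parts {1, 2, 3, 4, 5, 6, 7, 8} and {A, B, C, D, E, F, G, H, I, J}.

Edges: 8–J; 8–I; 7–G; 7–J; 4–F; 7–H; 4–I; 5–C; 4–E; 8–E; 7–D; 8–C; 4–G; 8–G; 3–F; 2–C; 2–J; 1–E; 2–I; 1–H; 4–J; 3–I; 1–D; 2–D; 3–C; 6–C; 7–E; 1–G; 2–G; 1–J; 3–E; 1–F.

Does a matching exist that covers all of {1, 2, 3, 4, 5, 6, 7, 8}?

No

The set {5, 6} has only 1 neighbour ({C}), so by Hall's theorem at most 7 of the 8 left vertices can be matched.
Hence no matching covers every left vertex.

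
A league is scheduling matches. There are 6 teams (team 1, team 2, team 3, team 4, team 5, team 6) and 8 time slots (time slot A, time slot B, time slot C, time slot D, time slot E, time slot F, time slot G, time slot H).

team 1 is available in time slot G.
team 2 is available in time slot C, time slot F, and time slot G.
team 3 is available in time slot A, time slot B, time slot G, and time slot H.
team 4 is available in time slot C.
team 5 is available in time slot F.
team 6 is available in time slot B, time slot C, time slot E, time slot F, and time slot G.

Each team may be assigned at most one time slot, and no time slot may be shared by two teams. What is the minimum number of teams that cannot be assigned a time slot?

1

For example, pair team 1→time slot G, team 2→time slot F, team 3→time slot H, team 4→time slot C, team 6→time slot E.
The set {team 1, team 2, team 4, team 5} has only 3 neighbours ({time slot C, time slot F, time slot G}), so by Hall's theorem at most 5 of the 6 teams can be matched.
That matches 5 of the 6, leaving 1 unmatched; no matching can do better.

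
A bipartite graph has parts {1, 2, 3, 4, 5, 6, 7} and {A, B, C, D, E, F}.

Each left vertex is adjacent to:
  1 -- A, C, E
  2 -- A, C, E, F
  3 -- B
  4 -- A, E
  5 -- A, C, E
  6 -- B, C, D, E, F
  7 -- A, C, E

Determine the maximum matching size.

6

One maximum matching: 1-C, 2-F, 3-B, 4-A, 5-E, 6-D.
The set {1, 4, 5, 7} has only 3 neighbours ({A, C, E}), so by Hall's theorem at most 6 of the 7 left vertices can be matched.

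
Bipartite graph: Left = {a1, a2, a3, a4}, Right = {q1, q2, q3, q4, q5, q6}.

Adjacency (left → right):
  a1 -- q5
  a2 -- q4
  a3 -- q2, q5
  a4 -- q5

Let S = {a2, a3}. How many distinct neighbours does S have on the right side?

The union of neighbours of {a2, a3} is {q2, q4, q5}, which has 3 elements.
Since |N(S)| = 3 ≥ |S| = 2, Hall's condition holds for this subset.

3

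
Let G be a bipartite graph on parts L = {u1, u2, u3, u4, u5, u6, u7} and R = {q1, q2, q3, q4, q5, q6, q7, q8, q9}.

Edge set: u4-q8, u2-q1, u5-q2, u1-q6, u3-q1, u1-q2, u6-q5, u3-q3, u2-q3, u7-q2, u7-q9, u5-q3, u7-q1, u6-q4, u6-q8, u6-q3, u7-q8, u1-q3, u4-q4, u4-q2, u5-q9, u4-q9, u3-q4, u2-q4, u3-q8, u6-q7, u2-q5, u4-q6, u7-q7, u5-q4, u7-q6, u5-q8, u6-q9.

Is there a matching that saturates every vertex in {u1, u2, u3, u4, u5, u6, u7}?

A valid assignment of size 7: u1→q2, u2→q5, u3→q3, u4→q6, u5→q8, u6→q4, u7→q9.
All 7 left vertices are covered.

Yes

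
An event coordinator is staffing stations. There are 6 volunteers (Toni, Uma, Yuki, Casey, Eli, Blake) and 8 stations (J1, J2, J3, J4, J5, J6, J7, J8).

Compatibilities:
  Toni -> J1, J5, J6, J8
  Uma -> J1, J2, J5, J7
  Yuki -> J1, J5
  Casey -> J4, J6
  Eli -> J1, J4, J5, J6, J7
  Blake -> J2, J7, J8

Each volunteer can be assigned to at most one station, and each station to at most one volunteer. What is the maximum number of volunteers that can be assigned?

6

One maximum matching: Toni→J8, Uma→J5, Yuki→J1, Casey→J4, Eli→J6, Blake→J7.
All 6 volunteers are matched, so no larger matching exists.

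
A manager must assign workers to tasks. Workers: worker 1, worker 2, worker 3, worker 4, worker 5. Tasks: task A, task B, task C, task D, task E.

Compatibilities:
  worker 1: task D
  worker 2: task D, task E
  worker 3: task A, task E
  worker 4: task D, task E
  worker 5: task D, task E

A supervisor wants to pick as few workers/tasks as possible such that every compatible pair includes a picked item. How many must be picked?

A maximum matching has 3 edges (e.g. worker 1–task D, worker 2–task E, worker 3–task A).
By König's theorem the minimum vertex cover has the same size. One such cover is {worker 3, task D, task E}.

3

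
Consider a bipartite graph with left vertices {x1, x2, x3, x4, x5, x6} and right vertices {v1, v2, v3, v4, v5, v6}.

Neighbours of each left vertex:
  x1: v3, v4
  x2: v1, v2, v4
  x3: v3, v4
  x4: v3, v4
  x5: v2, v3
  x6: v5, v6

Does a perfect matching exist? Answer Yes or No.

The set {x1, x3, x4} has only 2 neighbours ({v3, v4}), so by Hall's theorem at most 5 of the 6 left vertices can be matched.
Hence no matching covers every left vertex.

No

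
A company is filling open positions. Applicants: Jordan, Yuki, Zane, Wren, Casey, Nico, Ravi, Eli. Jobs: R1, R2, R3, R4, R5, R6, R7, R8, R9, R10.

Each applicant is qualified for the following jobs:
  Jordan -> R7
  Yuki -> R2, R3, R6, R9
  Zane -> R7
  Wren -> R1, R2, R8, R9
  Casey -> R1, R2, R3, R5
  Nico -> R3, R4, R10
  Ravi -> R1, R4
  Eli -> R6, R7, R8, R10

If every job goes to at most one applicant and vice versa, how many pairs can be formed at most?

One maximum matching: Jordan-R7, Yuki-R3, Wren-R9, Casey-R5, Nico-R10, Ravi-R4, Eli-R8.
The set {Jordan, Zane} has only 1 neighbour ({R7}), so by Hall's theorem at most 7 of the 8 applicants can be matched.

7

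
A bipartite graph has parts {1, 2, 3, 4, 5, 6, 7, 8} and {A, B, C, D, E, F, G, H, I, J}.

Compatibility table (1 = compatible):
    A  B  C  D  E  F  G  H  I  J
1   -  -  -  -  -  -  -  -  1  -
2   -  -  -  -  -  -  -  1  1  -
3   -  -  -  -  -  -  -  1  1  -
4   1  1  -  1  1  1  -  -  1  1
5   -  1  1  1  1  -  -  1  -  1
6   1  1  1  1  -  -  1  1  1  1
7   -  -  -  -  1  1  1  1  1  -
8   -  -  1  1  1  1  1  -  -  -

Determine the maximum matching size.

7

A valid assignment of size 7: 1-I, 2-H, 4-B, 5-J, 6-A, 7-E, 8-G.
The set {1, 2, 3} has only 2 neighbours ({H, I}), so by Hall's theorem at most 7 of the 8 left vertices can be matched.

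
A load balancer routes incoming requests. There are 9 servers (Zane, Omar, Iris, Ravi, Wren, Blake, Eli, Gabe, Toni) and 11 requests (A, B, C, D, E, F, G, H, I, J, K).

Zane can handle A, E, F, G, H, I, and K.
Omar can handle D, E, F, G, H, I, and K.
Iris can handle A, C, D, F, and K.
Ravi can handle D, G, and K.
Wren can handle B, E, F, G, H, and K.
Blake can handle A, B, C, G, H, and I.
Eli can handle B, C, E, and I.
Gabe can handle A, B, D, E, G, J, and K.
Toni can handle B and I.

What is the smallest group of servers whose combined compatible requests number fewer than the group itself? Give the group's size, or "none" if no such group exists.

A matching saturating every server exists, for instance Zane→K, Omar→G, Iris→F, Ravi→D, Wren→H, Blake→A, Eli→E, Gabe→J, Toni→B.
By Hall's marriage theorem, this means |N(S)| ≥ |S| for every subset S, so no violating subset exists.

none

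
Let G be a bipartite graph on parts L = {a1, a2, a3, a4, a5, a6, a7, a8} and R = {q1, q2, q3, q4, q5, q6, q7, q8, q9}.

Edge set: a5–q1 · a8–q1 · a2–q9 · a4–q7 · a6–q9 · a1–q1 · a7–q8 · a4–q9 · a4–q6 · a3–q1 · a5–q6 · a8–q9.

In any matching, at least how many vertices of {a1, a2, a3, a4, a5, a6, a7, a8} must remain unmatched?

3

For example, pair a1-q1, a2-q9, a4-q7, a5-q6, a7-q8.
The set {a1, a2, a3, a6, a8} has only 2 neighbours ({q1, q9}), so by Hall's theorem at most 5 of the 8 left vertices can be matched.
That matches 5 of the 8, leaving 3 unmatched; no matching can do better.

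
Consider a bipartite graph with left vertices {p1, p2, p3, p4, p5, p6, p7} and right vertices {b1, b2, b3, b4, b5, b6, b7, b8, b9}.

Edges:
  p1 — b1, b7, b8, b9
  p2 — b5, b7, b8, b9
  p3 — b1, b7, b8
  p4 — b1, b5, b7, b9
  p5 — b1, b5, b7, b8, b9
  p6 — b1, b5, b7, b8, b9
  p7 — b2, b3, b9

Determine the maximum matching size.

6

A valid assignment of size 6: p1–b1, p2–b5, p3–b8, p4–b9, p5–b7, p7–b3.
The set {p1, p2, p3, p4, p5, p6} has only 5 neighbours ({b1, b5, b7, b8, b9}), so by Hall's theorem at most 6 of the 7 left vertices can be matched.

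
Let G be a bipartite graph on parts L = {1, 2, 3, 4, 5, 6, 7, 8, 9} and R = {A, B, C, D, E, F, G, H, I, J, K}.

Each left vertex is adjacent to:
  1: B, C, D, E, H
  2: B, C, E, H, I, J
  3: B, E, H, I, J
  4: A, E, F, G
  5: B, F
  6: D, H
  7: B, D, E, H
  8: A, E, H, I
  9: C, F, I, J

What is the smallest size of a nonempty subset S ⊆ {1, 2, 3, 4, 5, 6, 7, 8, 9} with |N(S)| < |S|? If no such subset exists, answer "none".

A matching saturating every left vertex exists, for instance 1→H, 2→E, 3→I, 4→G, 5→F, 6→D, 7→B, 8→A, 9→J.
By Hall's marriage theorem, this means |N(S)| ≥ |S| for every subset S, so no violating subset exists.

none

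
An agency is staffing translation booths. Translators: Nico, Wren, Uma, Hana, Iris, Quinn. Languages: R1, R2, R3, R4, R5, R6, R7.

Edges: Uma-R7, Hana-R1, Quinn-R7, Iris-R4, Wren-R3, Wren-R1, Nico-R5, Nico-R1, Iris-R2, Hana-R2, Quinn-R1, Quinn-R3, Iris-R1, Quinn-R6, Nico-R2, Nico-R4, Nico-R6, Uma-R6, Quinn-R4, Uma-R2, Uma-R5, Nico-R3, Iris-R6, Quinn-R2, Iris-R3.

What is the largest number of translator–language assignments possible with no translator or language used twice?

6

A valid assignment of size 6: Nico-R4, Wren-R1, Uma-R7, Hana-R2, Iris-R3, Quinn-R6.
All 6 translators are matched, so no larger matching exists.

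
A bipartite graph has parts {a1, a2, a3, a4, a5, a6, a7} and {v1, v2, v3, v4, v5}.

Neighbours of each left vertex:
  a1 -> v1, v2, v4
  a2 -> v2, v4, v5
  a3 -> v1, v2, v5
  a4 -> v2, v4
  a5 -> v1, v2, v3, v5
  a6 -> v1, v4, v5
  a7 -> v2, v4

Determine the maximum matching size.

For example, pair a1→v4, a2→v5, a3→v1, a4→v2, a5→v3.
The set {a1, a2, a3, a4, a6, a7} has only 4 neighbours ({v1, v2, v4, v5}), so by Hall's theorem at most 5 of the 7 left vertices can be matched.

5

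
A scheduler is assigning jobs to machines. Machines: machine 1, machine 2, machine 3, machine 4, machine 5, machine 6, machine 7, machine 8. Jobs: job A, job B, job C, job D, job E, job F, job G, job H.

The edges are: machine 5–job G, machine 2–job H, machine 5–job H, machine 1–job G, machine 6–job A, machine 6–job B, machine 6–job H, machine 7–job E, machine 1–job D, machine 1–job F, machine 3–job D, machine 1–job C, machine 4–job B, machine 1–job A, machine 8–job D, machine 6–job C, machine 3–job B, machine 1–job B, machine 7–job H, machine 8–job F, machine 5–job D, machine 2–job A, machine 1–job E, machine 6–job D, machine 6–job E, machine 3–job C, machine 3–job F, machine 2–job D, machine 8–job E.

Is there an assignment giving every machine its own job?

One maximum matching: machine 1-job D, machine 2-job A, machine 3-job C, machine 4-job B, machine 5-job G, machine 6-job H, machine 7-job E, machine 8-job F.
Every machine is matched, so this is a perfect matching.

Yes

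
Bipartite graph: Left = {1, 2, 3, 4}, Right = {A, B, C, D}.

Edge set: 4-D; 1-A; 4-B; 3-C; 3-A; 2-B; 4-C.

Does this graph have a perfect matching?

Yes

For example, pair 1→A, 2→B, 3→C, 4→D.
Every left vertex is matched, so this is a perfect matching.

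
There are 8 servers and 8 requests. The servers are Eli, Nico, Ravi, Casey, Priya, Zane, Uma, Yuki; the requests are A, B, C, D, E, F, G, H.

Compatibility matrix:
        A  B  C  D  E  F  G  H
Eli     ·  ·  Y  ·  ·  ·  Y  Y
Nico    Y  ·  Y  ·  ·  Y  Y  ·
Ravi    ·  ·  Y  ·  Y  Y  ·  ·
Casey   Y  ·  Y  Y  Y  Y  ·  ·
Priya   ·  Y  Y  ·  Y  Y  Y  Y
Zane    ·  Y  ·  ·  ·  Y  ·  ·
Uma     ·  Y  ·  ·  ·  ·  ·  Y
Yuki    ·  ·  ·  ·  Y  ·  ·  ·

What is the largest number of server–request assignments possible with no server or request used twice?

For example, pair Eli–G, Nico–A, Ravi–C, Casey–D, Priya–H, Zane–F, Uma–B, Yuki–E.
This saturates every server, so 8 is the maximum.

8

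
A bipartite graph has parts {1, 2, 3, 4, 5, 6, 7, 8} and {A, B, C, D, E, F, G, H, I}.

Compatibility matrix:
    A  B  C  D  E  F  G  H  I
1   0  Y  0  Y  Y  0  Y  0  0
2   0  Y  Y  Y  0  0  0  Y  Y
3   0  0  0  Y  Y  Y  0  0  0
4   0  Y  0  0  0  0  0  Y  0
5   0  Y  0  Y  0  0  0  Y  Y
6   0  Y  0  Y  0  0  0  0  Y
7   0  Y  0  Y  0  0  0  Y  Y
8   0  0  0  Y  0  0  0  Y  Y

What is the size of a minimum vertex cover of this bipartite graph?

7

A maximum matching has 7 edges (e.g. 1–G, 2–C, 3–E, 4–H, 5–I, 6–D, 7–B).
By König's theorem the minimum vertex cover has the same size. One such cover is {1, 2, 3, B, D, H, I}.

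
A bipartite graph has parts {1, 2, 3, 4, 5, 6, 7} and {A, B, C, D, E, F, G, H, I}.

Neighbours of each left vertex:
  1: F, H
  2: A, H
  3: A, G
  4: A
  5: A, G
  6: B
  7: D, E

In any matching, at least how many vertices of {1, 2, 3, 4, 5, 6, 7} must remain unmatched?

1

One maximum matching: 1→F, 2→H, 3→G, 4→A, 6→B, 7→E.
The set {3, 4, 5} has only 2 neighbours ({A, G}), so by Hall's theorem at most 6 of the 7 left vertices can be matched.
That matches 6 of the 7, leaving 1 unmatched; no matching can do better.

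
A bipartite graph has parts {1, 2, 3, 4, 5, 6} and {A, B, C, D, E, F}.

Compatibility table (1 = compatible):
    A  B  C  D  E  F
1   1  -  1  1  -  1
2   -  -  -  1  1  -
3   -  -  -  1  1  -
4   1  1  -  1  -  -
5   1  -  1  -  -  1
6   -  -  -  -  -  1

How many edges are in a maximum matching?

6

For example, pair 1–A, 2–D, 3–E, 4–B, 5–C, 6–F.
All 6 left vertices are matched, so no larger matching exists.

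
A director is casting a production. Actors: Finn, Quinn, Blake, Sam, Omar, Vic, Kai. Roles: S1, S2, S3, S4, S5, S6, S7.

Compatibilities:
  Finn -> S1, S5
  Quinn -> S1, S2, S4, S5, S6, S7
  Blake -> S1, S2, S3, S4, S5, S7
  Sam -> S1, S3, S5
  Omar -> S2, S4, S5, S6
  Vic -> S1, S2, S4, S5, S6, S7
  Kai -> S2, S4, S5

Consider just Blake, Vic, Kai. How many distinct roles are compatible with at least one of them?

The union of neighbours of {Blake, Vic, Kai} is {S1, S2, S3, S4, S5, S6, S7}, which has 7 elements.
Since |N(S)| = 7 ≥ |S| = 3, Hall's condition holds for this subset.

7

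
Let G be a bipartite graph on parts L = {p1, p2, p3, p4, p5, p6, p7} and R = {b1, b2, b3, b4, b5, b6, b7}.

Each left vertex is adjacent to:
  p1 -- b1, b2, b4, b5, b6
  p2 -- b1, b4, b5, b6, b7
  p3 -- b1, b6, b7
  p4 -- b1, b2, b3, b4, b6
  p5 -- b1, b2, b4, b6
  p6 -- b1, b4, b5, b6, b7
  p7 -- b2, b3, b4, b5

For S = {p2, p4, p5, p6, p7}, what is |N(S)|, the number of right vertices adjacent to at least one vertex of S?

7

The union of neighbours of {p2, p4, p5, p6, p7} is {b1, b2, b3, b4, b5, b6, b7}, which has 7 elements.
Since |N(S)| = 7 ≥ |S| = 5, Hall's condition holds for this subset.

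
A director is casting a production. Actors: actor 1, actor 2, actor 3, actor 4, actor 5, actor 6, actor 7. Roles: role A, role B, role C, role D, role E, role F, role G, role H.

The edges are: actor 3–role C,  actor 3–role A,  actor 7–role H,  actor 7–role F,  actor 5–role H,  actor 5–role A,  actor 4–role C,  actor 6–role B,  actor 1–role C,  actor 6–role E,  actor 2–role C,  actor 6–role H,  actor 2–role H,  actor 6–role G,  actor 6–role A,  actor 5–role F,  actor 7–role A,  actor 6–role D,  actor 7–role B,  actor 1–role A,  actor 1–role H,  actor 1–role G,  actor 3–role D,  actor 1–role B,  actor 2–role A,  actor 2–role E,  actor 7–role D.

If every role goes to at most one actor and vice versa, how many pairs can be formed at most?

One maximum matching: actor 1→role B, actor 2→role E, actor 3→role D, actor 4→role C, actor 5→role H, actor 6→role G, actor 7→role F.
All 7 actors are matched, so no larger matching exists.

7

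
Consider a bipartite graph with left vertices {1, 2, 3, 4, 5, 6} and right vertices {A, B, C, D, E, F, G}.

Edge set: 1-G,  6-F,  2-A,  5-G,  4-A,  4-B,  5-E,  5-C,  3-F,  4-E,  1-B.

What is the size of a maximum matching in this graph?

For example, pair 1→G, 2→A, 3→F, 4→B, 5→E.
The set {3, 6} has only 1 neighbour ({F}), so by Hall's theorem at most 5 of the 6 left vertices can be matched.

5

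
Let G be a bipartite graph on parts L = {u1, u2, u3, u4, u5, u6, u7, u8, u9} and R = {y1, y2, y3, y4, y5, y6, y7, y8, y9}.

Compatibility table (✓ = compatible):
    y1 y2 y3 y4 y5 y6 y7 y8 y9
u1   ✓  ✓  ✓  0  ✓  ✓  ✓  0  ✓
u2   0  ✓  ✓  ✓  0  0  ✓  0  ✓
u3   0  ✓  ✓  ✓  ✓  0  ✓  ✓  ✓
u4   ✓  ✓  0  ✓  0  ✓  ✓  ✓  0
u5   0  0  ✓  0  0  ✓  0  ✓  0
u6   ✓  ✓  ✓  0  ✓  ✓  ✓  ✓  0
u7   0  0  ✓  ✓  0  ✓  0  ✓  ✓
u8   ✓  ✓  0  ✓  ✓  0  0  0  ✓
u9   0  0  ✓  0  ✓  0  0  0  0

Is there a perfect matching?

One maximum matching: u1-y1, u2-y2, u3-y5, u4-y4, u5-y8, u6-y7, u7-y6, u8-y9, u9-y3.
Every left vertex is matched, so this is a perfect matching.

Yes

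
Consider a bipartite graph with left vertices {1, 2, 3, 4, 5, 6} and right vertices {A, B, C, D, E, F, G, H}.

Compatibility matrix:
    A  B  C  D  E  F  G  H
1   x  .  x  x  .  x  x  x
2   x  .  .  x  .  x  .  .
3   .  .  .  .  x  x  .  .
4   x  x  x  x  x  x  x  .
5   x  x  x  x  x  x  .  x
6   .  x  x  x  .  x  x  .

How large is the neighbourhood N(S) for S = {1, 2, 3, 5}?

8

The union of neighbours of {1, 2, 3, 5} is {A, B, C, D, E, F, G, H}, which has 8 elements.
Since |N(S)| = 8 ≥ |S| = 4, Hall's condition holds for this subset.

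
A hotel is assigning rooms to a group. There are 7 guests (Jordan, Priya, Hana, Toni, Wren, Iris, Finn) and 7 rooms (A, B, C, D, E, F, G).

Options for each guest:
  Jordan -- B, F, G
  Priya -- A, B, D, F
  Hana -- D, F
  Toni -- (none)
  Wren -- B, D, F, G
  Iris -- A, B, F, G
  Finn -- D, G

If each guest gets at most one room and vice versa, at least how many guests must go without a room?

A valid assignment of size 5: Jordan-G, Priya-A, Hana-D, Wren-F, Iris-B.
The set {Jordan, Priya, Hana, Toni, Wren, Iris, Finn} has only 5 neighbours ({A, B, D, F, G}), so by Hall's theorem at most 5 of the 7 guests can be matched.
That matches 5 of the 7, leaving 2 unmatched; no matching can do better.

2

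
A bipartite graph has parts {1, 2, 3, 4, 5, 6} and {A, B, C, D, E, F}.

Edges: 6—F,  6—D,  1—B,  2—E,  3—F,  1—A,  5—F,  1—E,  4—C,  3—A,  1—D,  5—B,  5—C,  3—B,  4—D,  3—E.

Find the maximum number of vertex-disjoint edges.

A valid assignment of size 6: 1→A, 2→E, 3→B, 4→D, 5→C, 6→F.
This saturates every left vertex, so 6 is the maximum.

6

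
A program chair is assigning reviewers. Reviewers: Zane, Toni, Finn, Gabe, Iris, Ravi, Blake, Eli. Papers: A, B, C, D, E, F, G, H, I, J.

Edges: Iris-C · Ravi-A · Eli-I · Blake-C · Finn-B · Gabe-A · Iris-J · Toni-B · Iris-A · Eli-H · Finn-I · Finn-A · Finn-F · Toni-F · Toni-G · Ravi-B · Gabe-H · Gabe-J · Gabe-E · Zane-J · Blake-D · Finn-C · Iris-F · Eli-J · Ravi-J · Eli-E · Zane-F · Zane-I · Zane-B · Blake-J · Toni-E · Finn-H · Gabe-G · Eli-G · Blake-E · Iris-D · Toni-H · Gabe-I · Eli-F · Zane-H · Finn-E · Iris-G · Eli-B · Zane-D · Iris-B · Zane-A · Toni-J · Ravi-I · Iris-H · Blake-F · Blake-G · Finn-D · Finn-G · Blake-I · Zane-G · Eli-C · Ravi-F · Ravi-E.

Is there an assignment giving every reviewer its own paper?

One maximum matching: Zane→D, Toni→F, Finn→H, Gabe→A, Iris→B, Ravi→E, Blake→G, Eli→J.
All 8 reviewers are covered.

Yes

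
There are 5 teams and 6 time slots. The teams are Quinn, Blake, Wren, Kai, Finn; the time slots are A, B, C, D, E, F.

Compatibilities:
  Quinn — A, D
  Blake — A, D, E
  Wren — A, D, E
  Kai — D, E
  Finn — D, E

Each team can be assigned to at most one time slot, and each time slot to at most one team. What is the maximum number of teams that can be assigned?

For example, pair Quinn→A, Blake→D, Wren→E.
The set {Quinn, Blake, Wren, Kai, Finn} has only 3 neighbours ({A, D, E}), so by Hall's theorem at most 3 of the 5 teams can be matched.

3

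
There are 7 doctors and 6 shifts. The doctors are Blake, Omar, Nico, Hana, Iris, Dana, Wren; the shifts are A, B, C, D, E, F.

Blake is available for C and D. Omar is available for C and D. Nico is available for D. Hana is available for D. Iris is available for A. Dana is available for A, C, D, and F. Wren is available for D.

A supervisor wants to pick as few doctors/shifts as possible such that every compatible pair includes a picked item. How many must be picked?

A maximum matching has 4 edges (e.g. Blake–D, Omar–C, Iris–A, Dana–F).
By König's theorem the minimum vertex cover has the same size. One such cover is {Iris, Dana, C, D}.

4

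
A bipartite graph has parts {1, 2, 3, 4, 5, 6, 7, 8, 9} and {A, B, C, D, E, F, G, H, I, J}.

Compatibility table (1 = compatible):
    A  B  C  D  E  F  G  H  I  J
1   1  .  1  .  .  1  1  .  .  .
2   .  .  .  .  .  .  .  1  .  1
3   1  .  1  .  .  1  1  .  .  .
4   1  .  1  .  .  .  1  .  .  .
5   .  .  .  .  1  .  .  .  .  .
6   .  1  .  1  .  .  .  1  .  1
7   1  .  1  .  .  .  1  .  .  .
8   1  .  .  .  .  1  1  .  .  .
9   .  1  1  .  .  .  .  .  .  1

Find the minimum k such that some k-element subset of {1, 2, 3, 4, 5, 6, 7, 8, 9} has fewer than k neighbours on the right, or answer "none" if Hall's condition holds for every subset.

Take S = {1, 3, 4, 7, 8}. Its neighbourhood is {A, C, F, G}, so |N(S)| = 4 < |S| = 5.
Every subset of size less than 5 has at least as many neighbours as members, so 5 is the minimum.

5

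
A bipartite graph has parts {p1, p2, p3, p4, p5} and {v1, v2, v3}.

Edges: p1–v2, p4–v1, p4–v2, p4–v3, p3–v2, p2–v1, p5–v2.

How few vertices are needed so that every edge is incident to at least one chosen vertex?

The 3 edges p1–v2, p2–v1, p4–v3 form a matching, so any vertex cover needs at least 3 vertices (one per matched edge).
Conversely {p2, p4, v2} meets every edge and has exactly 3 vertices, so 3 is optimal.

3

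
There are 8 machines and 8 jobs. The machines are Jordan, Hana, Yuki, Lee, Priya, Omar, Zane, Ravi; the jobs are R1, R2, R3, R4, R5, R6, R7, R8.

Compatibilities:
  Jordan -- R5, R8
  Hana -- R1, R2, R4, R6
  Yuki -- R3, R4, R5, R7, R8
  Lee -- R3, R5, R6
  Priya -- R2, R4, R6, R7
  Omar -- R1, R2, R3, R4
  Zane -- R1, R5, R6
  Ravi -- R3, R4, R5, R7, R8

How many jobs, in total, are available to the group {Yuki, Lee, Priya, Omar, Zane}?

The union of neighbours of {Yuki, Lee, Priya, Omar, Zane} is {R1, R2, R3, R4, R5, R6, R7, R8}, which has 8 elements.
Since |N(S)| = 8 ≥ |S| = 5, Hall's condition holds for this subset.

8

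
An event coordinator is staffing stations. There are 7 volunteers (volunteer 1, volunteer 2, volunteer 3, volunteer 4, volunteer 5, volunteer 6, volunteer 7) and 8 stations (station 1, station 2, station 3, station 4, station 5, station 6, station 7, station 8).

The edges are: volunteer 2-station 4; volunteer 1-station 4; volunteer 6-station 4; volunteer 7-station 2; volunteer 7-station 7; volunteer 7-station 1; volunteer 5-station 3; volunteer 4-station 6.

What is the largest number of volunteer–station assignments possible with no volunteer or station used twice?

4

A valid assignment of size 4: volunteer 1–station 4, volunteer 4–station 6, volunteer 5–station 3, volunteer 7–station 2.
The set {volunteer 1, volunteer 2, volunteer 3, volunteer 6} has only 1 neighbour ({station 4}), so by Hall's theorem at most 4 of the 7 volunteers can be matched.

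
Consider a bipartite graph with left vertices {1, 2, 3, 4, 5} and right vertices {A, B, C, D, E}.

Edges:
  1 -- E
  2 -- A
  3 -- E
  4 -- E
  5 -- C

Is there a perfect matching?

No

The set {1, 3, 4} has only 1 neighbour ({E}), so by Hall's theorem at most 3 of the 5 left vertices can be matched.
Hence no matching covers every left vertex.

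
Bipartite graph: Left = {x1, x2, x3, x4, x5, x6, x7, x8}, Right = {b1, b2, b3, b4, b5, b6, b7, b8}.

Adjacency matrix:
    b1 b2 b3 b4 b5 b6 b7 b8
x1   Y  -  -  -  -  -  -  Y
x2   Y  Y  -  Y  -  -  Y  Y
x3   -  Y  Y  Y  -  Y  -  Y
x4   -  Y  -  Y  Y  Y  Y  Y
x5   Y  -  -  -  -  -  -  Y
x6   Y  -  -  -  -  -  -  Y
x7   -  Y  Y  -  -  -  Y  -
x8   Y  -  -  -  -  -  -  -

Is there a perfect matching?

The set {x1, x5, x6, x8} has only 2 neighbours ({b1, b8}), so by Hall's theorem at most 6 of the 8 left vertices can be matched.
Hence no matching covers every left vertex.

No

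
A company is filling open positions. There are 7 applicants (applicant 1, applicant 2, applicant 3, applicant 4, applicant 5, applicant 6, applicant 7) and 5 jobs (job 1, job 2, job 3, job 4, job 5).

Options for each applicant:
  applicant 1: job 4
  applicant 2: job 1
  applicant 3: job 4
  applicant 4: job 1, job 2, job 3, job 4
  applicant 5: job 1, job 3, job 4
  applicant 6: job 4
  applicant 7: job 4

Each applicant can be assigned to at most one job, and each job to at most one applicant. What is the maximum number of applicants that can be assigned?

A valid assignment of size 4: applicant 1→job 4, applicant 2→job 1, applicant 4→job 2, applicant 5→job 3.
The set {applicant 1, applicant 3, applicant 6, applicant 7} has only 1 neighbour ({job 4}), so by Hall's theorem at most 4 of the 7 applicants can be matched.

4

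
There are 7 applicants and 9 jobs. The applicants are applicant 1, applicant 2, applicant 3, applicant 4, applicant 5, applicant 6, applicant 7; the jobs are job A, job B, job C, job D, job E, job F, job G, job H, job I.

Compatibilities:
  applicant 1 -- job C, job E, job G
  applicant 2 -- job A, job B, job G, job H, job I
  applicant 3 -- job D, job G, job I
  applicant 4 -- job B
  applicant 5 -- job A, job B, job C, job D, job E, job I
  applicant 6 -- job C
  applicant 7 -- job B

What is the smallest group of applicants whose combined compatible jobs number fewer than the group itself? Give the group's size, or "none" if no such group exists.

2

Take S = {applicant 4, applicant 7}. Its neighbourhood is {job B}, so |N(S)| = 1 < |S| = 2.
No single vertex violates Hall's condition since each has at least one neighbour, so 2 is the minimum.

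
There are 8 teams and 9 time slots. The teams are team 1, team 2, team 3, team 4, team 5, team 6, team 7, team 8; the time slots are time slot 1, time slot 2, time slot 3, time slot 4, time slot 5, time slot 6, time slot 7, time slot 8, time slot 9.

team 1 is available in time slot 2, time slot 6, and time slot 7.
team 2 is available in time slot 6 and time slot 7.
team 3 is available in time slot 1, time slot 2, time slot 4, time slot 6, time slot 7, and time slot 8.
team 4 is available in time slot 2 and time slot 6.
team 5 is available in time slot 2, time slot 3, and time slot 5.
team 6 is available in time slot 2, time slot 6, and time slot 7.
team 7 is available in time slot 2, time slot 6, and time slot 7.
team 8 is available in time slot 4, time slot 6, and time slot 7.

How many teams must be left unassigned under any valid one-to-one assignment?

A valid assignment of size 6: team 1–time slot 7, team 2–time slot 6, team 3–time slot 8, team 4–time slot 2, team 5–time slot 3, team 8–time slot 4.
The set {team 1, team 2, team 4, team 6, team 7} has only 3 neighbours ({time slot 2, time slot 6, time slot 7}), so by Hall's theorem at most 6 of the 8 teams can be matched.
That matches 6 of the 8, leaving 2 unmatched; no matching can do better.

2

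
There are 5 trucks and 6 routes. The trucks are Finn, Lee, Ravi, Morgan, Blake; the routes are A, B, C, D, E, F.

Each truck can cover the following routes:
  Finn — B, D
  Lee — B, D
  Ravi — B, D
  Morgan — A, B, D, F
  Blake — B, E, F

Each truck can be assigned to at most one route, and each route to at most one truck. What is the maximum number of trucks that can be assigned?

4

A valid assignment of size 4: Finn→D, Lee→B, Morgan→F, Blake→E.
The set {Finn, Lee, Ravi} has only 2 neighbours ({B, D}), so by Hall's theorem at most 4 of the 5 trucks can be matched.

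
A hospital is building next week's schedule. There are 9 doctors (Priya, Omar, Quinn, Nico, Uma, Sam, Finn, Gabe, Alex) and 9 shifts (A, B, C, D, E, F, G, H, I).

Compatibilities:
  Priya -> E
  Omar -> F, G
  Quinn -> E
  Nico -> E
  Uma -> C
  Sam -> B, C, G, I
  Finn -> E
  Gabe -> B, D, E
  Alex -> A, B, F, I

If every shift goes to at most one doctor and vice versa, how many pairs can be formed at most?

A valid assignment of size 6: Priya–E, Omar–F, Uma–C, Sam–G, Gabe–B, Alex–I.
The set {Priya, Quinn, Nico, Finn} has only 1 neighbour ({E}), so by Hall's theorem at most 6 of the 9 doctors can be matched.

6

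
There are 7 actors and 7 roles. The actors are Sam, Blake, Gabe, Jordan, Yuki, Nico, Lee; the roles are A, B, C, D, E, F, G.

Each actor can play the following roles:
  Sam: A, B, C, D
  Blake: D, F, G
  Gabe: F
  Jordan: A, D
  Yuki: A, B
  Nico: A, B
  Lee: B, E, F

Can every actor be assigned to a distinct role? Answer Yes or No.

One maximum matching: Sam–C, Blake–G, Gabe–F, Jordan–D, Yuki–A, Nico–B, Lee–E.
All 7 actors are covered.

Yes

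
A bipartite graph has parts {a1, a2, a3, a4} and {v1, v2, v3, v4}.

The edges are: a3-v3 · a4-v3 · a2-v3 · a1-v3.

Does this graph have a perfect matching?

The set {a1, a2, a3, a4} has only 1 neighbour ({v3}), so by Hall's theorem at most 1 of the 4 left vertices can be matched.
Hence no matching covers every left vertex.

No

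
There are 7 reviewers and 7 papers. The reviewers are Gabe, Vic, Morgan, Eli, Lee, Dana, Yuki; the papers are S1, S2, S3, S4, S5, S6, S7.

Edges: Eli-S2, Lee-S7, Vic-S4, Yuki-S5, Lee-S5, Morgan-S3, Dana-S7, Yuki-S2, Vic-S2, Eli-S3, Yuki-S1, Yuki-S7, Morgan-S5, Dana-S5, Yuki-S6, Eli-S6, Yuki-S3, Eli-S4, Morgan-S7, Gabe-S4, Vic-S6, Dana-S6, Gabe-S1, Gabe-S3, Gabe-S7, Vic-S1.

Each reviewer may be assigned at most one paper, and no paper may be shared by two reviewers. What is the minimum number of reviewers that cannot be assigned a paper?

One maximum matching: Gabe-S1, Vic-S4, Morgan-S3, Eli-S6, Lee-S5, Dana-S7, Yuki-S2.
This saturates every reviewer, so 7 is the maximum.
That matches 7 of the 7, leaving 0 unmatched; no matching can do better.

0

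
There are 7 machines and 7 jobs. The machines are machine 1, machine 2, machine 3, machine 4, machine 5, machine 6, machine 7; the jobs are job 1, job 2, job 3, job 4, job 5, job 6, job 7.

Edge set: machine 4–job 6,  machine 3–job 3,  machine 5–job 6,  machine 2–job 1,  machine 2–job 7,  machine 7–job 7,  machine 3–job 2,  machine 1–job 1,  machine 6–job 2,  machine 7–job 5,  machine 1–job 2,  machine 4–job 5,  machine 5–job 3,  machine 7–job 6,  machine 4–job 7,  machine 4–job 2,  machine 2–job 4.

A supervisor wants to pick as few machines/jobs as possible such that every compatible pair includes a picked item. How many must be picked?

7

{machine 1, machine 2, machine 3, machine 4, machine 5, machine 6, machine 7} is a vertex cover of size 7: every edge has an endpoint in this set.
No smaller cover exists because machine 1–job 1, machine 2–job 4, machine 3–job 3, machine 4–job 7, machine 5–job 6, machine 6–job 2, machine 7–job 5 is a matching of size 7, and a cover must include an endpoint of each of these disjoint edges (König's theorem).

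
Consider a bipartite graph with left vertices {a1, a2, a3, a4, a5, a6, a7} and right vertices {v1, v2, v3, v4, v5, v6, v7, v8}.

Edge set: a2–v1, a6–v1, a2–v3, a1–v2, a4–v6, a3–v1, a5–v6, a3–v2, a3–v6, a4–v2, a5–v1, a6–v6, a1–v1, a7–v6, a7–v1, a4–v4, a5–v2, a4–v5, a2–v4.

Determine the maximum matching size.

5

One maximum matching: a1–v1, a2–v3, a3–v6, a4–v4, a5–v2.
The set {a1, a3, a5, a6, a7} has only 3 neighbours ({v1, v2, v6}), so by Hall's theorem at most 5 of the 7 left vertices can be matched.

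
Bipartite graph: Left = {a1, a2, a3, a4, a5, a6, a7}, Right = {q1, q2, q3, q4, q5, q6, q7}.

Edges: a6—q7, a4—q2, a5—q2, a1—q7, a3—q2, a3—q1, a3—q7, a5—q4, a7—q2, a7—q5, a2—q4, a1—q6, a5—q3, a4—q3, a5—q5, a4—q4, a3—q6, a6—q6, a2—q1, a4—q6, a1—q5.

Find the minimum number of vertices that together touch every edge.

A maximum matching has 7 edges (e.g. a1–q5, a2–q1, a3–q6, a4–q3, a5–q4, a6–q7, a7–q2).
By König's theorem the minimum vertex cover has the same size. One such cover is {a1, a2, a3, a4, a5, a6, a7}.

7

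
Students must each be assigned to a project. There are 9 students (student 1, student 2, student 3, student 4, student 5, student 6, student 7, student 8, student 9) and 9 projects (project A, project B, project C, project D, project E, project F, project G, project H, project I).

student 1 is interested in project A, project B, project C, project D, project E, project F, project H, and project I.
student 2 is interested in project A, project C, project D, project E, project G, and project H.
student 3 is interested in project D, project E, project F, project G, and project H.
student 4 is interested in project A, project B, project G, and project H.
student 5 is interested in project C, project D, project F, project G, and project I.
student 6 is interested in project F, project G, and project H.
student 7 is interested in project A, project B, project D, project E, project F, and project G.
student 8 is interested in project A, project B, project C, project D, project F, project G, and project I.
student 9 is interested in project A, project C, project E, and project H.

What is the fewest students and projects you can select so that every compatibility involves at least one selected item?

9

The 9 edges student 1–project D, student 2–project C, student 3–project G, student 4–project B, student 5–project I, student 6–project H, student 7–project A, student 8–project F, student 9–project E form a matching, so any vertex cover needs at least 9 vertices (one per matched edge).
Conversely {student 1, student 2, student 3, student 4, student 5, student 6, student 7, student 8, student 9} meets every edge and has exactly 9 vertices, so 9 is optimal.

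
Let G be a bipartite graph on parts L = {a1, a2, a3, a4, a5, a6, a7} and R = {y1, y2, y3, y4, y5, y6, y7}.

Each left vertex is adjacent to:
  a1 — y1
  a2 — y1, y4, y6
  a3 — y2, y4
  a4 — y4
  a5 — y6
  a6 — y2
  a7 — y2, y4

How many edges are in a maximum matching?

4

A valid assignment of size 4: a1→y1, a2→y6, a3→y2, a4→y4.
The set {a1, a2, a3, a4, a5, a6, a7} has only 4 neighbours ({y1, y2, y4, y6}), so by Hall's theorem at most 4 of the 7 left vertices can be matched.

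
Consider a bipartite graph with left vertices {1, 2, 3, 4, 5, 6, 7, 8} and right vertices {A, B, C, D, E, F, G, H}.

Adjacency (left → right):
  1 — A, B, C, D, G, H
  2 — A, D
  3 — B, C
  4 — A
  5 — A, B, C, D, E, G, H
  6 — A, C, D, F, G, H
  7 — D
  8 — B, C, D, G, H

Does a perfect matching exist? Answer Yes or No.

The set {2, 4, 7} has only 2 neighbours ({A, D}), so by Hall's theorem at most 7 of the 8 left vertices can be matched.
Hence no matching covers every left vertex.

No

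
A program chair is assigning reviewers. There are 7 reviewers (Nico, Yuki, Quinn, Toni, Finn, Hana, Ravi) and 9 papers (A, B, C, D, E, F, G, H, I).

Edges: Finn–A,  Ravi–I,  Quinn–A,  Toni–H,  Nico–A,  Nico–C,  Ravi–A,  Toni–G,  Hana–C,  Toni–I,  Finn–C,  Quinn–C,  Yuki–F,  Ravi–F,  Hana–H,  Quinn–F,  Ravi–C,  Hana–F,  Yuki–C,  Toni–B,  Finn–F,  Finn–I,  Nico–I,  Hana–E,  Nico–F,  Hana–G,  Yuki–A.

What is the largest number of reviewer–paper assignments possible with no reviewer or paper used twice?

A valid assignment of size 6: Nico→F, Yuki→A, Quinn→C, Toni→B, Finn→I, Hana→G.
The set {Nico, Yuki, Quinn, Finn, Ravi} has only 4 neighbours ({A, C, F, I}), so by Hall's theorem at most 6 of the 7 reviewers can be matched.

6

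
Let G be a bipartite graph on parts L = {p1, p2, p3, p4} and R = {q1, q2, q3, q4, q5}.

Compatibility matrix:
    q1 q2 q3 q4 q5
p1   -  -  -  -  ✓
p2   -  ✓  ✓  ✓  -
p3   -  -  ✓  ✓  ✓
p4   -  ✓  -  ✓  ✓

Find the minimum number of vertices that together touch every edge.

{p1, p2, p3, p4} is a vertex cover of size 4: every edge has an endpoint in this set.
No smaller cover exists because p1–q5, p2–q4, p3–q3, p4–q2 is a matching of size 4, and a cover must include an endpoint of each of these disjoint edges (König's theorem).

4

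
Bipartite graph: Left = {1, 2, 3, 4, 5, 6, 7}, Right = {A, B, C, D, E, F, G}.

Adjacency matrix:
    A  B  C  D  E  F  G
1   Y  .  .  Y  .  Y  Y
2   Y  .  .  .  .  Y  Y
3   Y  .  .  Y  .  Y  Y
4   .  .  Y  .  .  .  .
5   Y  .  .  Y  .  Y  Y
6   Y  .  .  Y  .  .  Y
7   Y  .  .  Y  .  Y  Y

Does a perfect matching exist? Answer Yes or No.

The set {1, 2, 3, 5, 6, 7} has only 4 neighbours ({A, D, F, G}), so by Hall's theorem at most 5 of the 7 left vertices can be matched.
Hence no matching covers every left vertex.

No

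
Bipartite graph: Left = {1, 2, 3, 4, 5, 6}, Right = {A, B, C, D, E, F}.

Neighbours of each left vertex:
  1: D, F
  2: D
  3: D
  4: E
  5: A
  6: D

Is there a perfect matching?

The set {2, 3, 6} has only 1 neighbour ({D}), so by Hall's theorem at most 4 of the 6 left vertices can be matched.
Hence no matching covers every left vertex.

No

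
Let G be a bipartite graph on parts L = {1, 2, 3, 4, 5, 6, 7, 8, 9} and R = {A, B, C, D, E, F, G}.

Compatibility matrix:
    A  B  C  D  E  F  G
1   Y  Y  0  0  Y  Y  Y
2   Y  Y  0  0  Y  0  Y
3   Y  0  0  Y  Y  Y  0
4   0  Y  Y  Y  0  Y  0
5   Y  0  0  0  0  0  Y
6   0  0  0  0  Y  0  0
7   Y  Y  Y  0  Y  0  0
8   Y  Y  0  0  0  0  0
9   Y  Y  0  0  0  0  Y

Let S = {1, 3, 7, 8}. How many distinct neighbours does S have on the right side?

The union of neighbours of {1, 3, 7, 8} is {A, B, C, D, E, F, G}, which has 7 elements.
Since |N(S)| = 7 ≥ |S| = 4, Hall's condition holds for this subset.

7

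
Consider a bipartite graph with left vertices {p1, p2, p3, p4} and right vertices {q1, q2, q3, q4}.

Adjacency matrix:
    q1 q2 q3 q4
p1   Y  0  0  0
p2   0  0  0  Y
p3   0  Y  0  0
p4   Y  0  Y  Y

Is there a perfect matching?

A valid assignment of size 4: p1→q1, p2→q4, p3→q2, p4→q3.
Every left vertex is matched, so this is a perfect matching.

Yes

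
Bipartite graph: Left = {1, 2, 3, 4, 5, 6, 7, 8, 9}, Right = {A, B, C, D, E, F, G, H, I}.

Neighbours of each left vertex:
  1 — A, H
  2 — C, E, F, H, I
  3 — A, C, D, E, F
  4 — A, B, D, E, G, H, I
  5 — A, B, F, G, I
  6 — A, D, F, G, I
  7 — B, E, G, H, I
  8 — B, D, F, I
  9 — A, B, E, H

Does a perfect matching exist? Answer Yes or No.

One maximum matching: 1–H, 2–C, 3–D, 4–E, 5–A, 6–G, 7–I, 8–F, 9–B.
All 9 left vertices are covered.

Yes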